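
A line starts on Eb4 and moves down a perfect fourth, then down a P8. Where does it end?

Eb4 down a perfect fourth → Bb3 (5 semitones).
Bb3 down a perfect octave → Bb2 (12 semitones).

Bb2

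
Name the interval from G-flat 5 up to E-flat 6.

G to E spans six letter names (G-A-B-C-D-E) — that makes it a sixth of some quality.
The major sixth spans 9 semitones, and Gb5 to Eb6 is exactly 9 semitones — so this is a major sixth.

major sixth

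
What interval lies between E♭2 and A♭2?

P4

E to A spans four letter names (E-F-G-A), so the interval is some kind of fourth.
The perfect fourth spans 5 semitones, and Eb2 to Ab2 is exactly 5 semitones — so this is a perfect fourth.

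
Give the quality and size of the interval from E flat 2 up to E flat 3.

E to E is the same letter name, plus an octave — that makes it an octave of some quality.
Counting semitones, Eb2→Eb3 is 12, which is the perfect octave.

perfect octave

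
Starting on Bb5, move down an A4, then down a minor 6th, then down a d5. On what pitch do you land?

Bb5 down an augmented fourth → Fb5 (6 semitones).
Fb5 down a minor sixth → Ab4 (8 semitones).
Down a diminished fifth from Ab4: D4 (6 semitones down).

D4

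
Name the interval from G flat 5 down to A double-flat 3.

major fourteenth

Descending from Gb5 to Abb3 is the same interval as ascending Abb3 to Gb5.
A to G spans seven letter names (A-B-C-D-E-F-G), plus an octave — that makes it a fourteenth of some quality.
Counting semitones, Abb3→Gb5 is 23, which is the major fourteenth.
(Equivalently, a compound major seventh: a major seventh plus an octave.)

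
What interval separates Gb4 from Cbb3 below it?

Descending from Gb4 to Cbb3 is the same interval as ascending Cbb3 to Gb4.
C to G spans five letter names (C-D-E-F-G), plus an octave, so the interval is some kind of twelfth.
Cbb3 to Gb4 spans 20 semitones — one semitone wider than the perfect twelfth (19) — giving an augmented twelfth.
(Equivalently, a compound augmented fifth: an augmented fifth plus an octave.)

augmented twelfth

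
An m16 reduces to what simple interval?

m2

Subtracting seven from the interval number removes an octave: 16 − 14 = 2.
So a minor sixteenth is 2 octaves plus a minor second. The quality is unchanged.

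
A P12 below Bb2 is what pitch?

Eb1

Five letters down from B (plus an octave) reaches E.
A perfect twelfth spans 19 semitones, so from Bb2 the target pitch is Eb1.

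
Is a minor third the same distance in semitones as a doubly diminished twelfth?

A minor third spans 3 semitones; a doubly diminished twelfth spans 17 semitones. They differ by 14.

No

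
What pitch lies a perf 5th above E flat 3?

B flat 3

Counting five letter names up from E lands on B.
Moving 7 semitones up from Eb3 (the size of a perfect fifth) reaches Bb3.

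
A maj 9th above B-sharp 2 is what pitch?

C-double-sharp 4

Counting two letter names plus an octave up from B lands on C.
A major ninth spans 14 semitones, so from B#2 the target pitch is C##4.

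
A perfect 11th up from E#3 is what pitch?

A#4

Four letters up from E (plus an octave) reaches A.
A perfect eleventh spans 17 semitones, so from E#3 the target pitch is A#4.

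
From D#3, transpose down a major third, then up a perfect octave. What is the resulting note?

B3

Down a major third from D#3: B2 (4 semitones down).
A perfect octave up from B2 is B3.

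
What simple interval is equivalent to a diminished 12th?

Each octave removed subtracts seven from the number: 12 − 7 = 5.
So a diminished twelfth is an octave plus a diminished fifth. The quality is unchanged.

diminished 5th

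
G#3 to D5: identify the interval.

G to D spans five letter names (G-A-B-C-D), plus an octave: a twelfth.
The perfect twelfth is 19 semitones; here we have 18, one semitone narrower: diminished.
(Equivalently, a compound diminished fifth: a diminished fifth plus an octave.)

d12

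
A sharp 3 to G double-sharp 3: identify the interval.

Descending from A#3 to G##3 is the same interval as ascending G##3 to A#3.
G to A spans two letter names (G-A): a second.
At 1 semitone, G##3→A#3 falls one short of a major second: minor.

minor second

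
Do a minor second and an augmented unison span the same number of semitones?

Both span 1 semitone: a minor second and an augmented unison are the same chromatic distance.

Yes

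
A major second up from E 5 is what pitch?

Counting two letter names up from E lands on F.
A major second is 2 semitones; 2 semitones up from E5 gives F#5.

F-sharp 5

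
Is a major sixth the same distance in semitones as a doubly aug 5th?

A major sixth spans 9 semitones, and a doubly augmented fifth also spans 9 semitones — they're enharmonic.

Yes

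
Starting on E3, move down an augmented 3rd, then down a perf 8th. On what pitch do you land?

An augmented third down from E3 is Cb3.
Cb3 down a perfect octave → Cb2 (12 semitones).

Cb2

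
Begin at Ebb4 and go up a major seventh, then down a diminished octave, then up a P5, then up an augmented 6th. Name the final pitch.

F##5

Up a major seventh from Ebb4: Db5 (11 semitones up).
Db5 down a diminished octave → D4 (11 semitones).
Up a perfect fifth from D4: A4 (7 semitones up).
An augmented sixth up from A4 is F##5.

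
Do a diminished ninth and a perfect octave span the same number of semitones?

Both span 12 semitones: a diminished ninth and a perfect octave are the same chromatic distance.

Yes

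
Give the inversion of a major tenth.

m6

First reduce the compound major tenth to its simple form, a major third.
Inverted interval numbers add to nine, so a third pairs with a sixth (3 + 6 = 9).
The quality also flips — major becomes minor — giving a minor sixth.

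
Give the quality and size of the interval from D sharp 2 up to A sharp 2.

D to A spans five letter names (D-E-F-G-A) — that makes it a fifth of some quality.
Counting semitones, D#2→A#2 is 7, which is the perfect fifth.

perfect fifth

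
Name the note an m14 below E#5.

The fourteenth's letter: E down seven letter names plus an octave → F.
Moving 22 semitones down from E#5 (the size of a minor fourteenth) reaches F##3.

F##3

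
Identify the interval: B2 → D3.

B to D spans three letter names (B-C-D): a third.
B2 to D3 is 3 semitones, a half step short of the major third (4), so this is minor.

m3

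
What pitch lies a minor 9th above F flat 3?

Counting two letter names plus an octave up from F lands on G.
A minor ninth is 13 semitones; 13 semitones up from Fb3 gives Gbb4.

G double-flat 4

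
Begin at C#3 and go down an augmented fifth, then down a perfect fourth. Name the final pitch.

C2

An augmented fifth down from C#3 is F2.
F2 down a perfect fourth → C2 (5 semitones).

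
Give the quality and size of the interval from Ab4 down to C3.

Descending from Ab4 to C3 is the same interval as ascending C3 to Ab4.
C to A spans six letter names (C-D-E-F-G-A), plus an octave: a thirteenth.
At 20 semitones, C3→Ab4 falls one short of a major thirteenth: minor.
(Equivalently, a compound minor sixth: a minor sixth plus an octave.)

minor thirteenth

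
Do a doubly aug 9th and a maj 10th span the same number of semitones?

Yes

A doubly augmented ninth = 16 semitones = a major tenth; enharmonically equal.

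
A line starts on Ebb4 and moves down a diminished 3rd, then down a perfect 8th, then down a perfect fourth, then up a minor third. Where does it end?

Bb2

A diminished third down from Ebb4 is C4.
A perfect octave down from C4 is C3.
A perfect fourth down from C3 is G2.
G2 up a minor third → Bb2 (3 semitones).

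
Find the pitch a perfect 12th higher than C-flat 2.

The twelfth's letter: C up five letter names plus an octave → G.
Moving 19 semitones up from Cb2 (the size of a perfect twelfth) reaches Gb3.

G-flat 3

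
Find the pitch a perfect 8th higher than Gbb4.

An octave keeps the letter name G, an octave up from G.
A perfect octave is 12 semitones; 12 semitones up from Gbb4 gives Gbb5.

Gbb5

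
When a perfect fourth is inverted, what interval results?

The rule of nine gives the new number: 9 − 4 = 5, so a fourth becomes a fifth.
Quality inverts too: perfect stays perfect. That makes the inversion a perfect fifth.

perfect 5th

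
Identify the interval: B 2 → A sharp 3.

B to A spans seven letter names (B-C-D-E-F-G-A) — that makes it a seventh of some quality.
The major seventh spans 11 semitones, and B2 to A#3 is exactly 11 semitones — so this is a major seventh.

major seventh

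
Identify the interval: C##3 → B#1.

major ninth

Descending from C##3 to B#1 is the same interval as ascending B#1 to C##3.
B to C spans two letter names (B-C), plus an octave: a ninth.
Counting semitones, B#1→C##3 is 14, which is the major ninth.
(Equivalently, a compound major second: a major second plus an octave.)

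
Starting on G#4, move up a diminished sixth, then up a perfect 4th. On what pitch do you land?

Ab5

Up a diminished sixth from G#4: Eb5 (7 semitones up).
Up a perfect fourth from Eb5: Ab5 (5 semitones up).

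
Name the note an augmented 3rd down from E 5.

The third takes the letter from E down to C.
An augmented third spans 5 semitones, so from E5 the target pitch is Cb5.

C flat 5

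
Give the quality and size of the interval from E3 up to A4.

P11

E to A spans four letter names (E-F-G-A), plus an octave, so the interval is some kind of eleventh.
E3 to A4 is 17 semitones, matching the perfect eleventh exactly, so the quality is perfect.
(Equivalently, a compound perfect fourth: a perfect fourth plus an octave.)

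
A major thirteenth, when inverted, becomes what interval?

First reduce the compound major thirteenth to its simple form, a major sixth.
The rule of nine gives the new number: 9 − 6 = 3, so a sixth becomes a third.
And major becomes minor under inversion, so we get a minor third.

m3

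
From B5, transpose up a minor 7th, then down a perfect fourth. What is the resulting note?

E6

A minor seventh up from B5 is A6.
A perfect fourth down from A6 is E6.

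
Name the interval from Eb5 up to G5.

major third

E to G spans three letter names (E-F-G), so the interval is some kind of third.
Eb5 to G5 is 4 semitones, matching the major third exactly, so the quality is major.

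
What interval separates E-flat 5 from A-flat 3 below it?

Descending from Eb5 to Ab3 is the same interval as ascending Ab3 to Eb5.
A to E spans five letter names (A-B-C-D-E), plus an octave — that makes it a twelfth of some quality.
Ab3 to Eb5 is 19 semitones, matching the perfect twelfth exactly, so the quality is perfect.
(Equivalently, a compound perfect fifth: a perfect fifth plus an octave.)

P12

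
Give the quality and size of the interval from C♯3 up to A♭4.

diminished 13th

C to A spans six letter names (C-D-E-F-G-A), plus an octave: a thirteenth.
A major thirteenth would be 21 semitones; C#3 to Ab4 is 19, two semitones narrower, so the interval is diminished.
(Equivalently, a compound diminished sixth: a diminished sixth plus an octave.)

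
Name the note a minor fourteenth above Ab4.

Counting seven letter names plus an octave up from A lands on G.
A minor fourteenth spans 22 semitones, so from Ab4 the target pitch is Gb6.

Gb6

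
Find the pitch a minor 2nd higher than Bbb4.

The second takes the letter from B up to C.
A minor second is 1 semitone; 1 semitone up from Bbb4 gives Cbb5.

Cbb5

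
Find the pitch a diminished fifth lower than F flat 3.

B flat 2

Five letter names down from F: B.
A diminished fifth is 6 semitones; 6 semitones down from Fb3 gives Bb2.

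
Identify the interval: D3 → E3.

M2

D to E spans two letter names (D-E), so the interval is some kind of second.
The major second spans 2 semitones, and D3 to E3 is exactly 2 semitones — so this is a major second.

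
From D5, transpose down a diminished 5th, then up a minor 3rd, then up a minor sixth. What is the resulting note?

A diminished fifth down from D5 is G#4.
Up a minor third from G#4: B4 (3 semitones up).
B4 up a minor sixth → G5 (8 semitones).

G5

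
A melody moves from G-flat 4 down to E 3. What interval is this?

diminished 10th

Descending from Gb4 to E3 is the same interval as ascending E3 to Gb4.
E to G spans three letter names (E-F-G), plus an octave — that makes it a tenth of some quality.
A major tenth would be 16 semitones; E3 to Gb4 is 14, two semitones narrower, so the interval is diminished.
(Equivalently, a compound diminished third: a diminished third plus an octave.)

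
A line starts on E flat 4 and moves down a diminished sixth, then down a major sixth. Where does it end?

Eb4 down a diminished sixth → G#3 (7 semitones).
Down a major sixth from G#3: B2 (9 semitones down).

B 2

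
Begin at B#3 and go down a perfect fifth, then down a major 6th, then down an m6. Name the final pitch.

B#1

Down a perfect fifth from B#3: E#3 (7 semitones down).
E#3 down a major sixth → G#2 (9 semitones).
G#2 down a minor sixth → B#1 (8 semitones).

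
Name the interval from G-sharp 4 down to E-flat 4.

A3

Descending from G#4 to Eb4 is the same interval as ascending Eb4 to G#4.
E to G spans three letter names (E-F-G), so the interval is some kind of third.
A major third would be 4 semitones; Eb4 to G#4 is 5, one semitone wider, so the interval is augmented.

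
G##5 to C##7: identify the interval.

perfect eleventh

G to C spans four letter names (G-A-B-C), plus an octave: an eleventh.
Counting semitones, G##5→C##7 is 17, which is the perfect eleventh.
(Equivalently, a compound perfect fourth: a perfect fourth plus an octave.)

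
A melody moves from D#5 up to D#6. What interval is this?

D to D is the same letter name, plus an octave, so the interval is some kind of octave.
The perfect octave spans 12 semitones, and D#5 to D#6 is exactly 12 semitones — so this is a perfect octave.

P8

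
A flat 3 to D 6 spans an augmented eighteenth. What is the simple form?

Each octave removed subtracts seven from the number: 18 − 14 = 4.
So an augmented eighteenth is 2 octaves plus an augmented fourth. The quality is unchanged.

augmented 4th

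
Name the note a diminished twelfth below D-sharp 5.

G-double-sharp 3

Counting five letter names plus an octave down from D lands on G.
A diminished twelfth is 18 semitones; 18 semitones down from D#5 gives G##3.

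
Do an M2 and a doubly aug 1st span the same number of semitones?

Yes

Both span 2 semitones: a major second and a doubly augmented unison are the same chromatic distance.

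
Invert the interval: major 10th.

First reduce the compound major tenth to its simple form, a major third.
The rule of nine gives the new number: 9 − 3 = 6, so a third becomes a sixth.
Quality inverts too: major becomes minor. That makes the inversion a minor sixth.

minor 6th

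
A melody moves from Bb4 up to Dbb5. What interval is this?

B to D spans three letter names (B-C-D): a third.
A major third would be 4 semitones; Bb4 to Dbb5 is 2, two semitones narrower, so the interval is diminished.

diminished third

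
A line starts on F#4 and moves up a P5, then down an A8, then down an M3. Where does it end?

Ab3

F#4 up a perfect fifth → C#5 (7 semitones).
Down an augmented octave from C#5: C4 (13 semitones down).
Down a major third from C4: Ab3 (4 semitones down).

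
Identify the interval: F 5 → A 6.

F to A spans three letter names (F-G-A), plus an octave: a tenth.
F5 to A6 is 16 semitones, matching the major tenth exactly, so the quality is major.
(Equivalently, a compound major third: a major third plus an octave.)

major tenth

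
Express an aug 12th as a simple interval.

Subtracting seven from the interval number removes an octave: 12 − 7 = 5.
Quality carries through unchanged, so the simple form is an augmented fifth.

augmented fifth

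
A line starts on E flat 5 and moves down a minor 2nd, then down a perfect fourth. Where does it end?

Down a minor second from Eb5: D5 (1 semitone down).
Down a perfect fourth from D5: A4 (5 semitones down).

A 4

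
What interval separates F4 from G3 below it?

minor 7th

Descending from F4 to G3 is the same interval as ascending G3 to F4.
G to F spans seven letter names (G-A-B-C-D-E-F), so the interval is some kind of seventh.
A major seventh would be 11 semitones, but G3 to F4 is 10 — one semitone narrower, making it a minor seventh.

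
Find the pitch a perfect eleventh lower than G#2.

The eleventh's letter: G down four letter names plus an octave → D.
A perfect eleventh is 17 semitones; 17 semitones down from G#2 gives D#1.

D#1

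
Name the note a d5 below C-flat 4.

Five letter names down from C: F.
A diminished fifth spans 6 semitones, so from Cb4 the target pitch is F3.

F 3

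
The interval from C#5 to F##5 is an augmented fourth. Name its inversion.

d5

Inverted interval numbers add to nine, so a fourth pairs with a fifth (4 + 5 = 9).
And augmented becomes diminished under inversion, so we get a diminished fifth.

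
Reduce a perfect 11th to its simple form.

Subtracting seven from the interval number removes an octave: 11 − 7 = 4.
That makes a perfect eleventh a compound perfect fourth — an octave plus a perfect fourth.

P4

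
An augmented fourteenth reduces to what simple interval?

A7

Take out an octave (7 from the number): 14 − 7 = 7.
So an augmented fourteenth is an octave plus an augmented seventh. The quality is unchanged.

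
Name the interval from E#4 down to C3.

Descending from E#4 to C3 is the same interval as ascending C3 to E#4.
C to E spans three letter names (C-D-E), plus an octave, so the interval is some kind of tenth.
C3 to E#4 spans 17 semitones — one semitone wider than the major tenth (16) — giving an augmented tenth.
(Equivalently, a compound augmented third: an augmented third plus an octave.)

augmented tenth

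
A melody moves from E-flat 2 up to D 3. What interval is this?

M7

E to D spans seven letter names (E-F-G-A-B-C-D): a seventh.
Counting semitones, Eb2→D3 is 11, which is the major seventh.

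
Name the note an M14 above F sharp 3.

E sharp 5

Counting seven letter names plus an octave up from F lands on E.
A major fourteenth is 23 semitones; 23 semitones up from F#3 gives E#5.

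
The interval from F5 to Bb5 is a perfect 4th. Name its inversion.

perfect 5th

The rule of nine gives the new number: 9 − 4 = 5, so a fourth becomes a fifth.
The quality also flips — perfect stays perfect — giving a perfect fifth.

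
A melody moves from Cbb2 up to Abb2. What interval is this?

C to A spans six letter names (C-D-E-F-G-A) — that makes it a sixth of some quality.
The major sixth spans 9 semitones, and Cbb2 to Abb2 is exactly 9 semitones — so this is a major sixth.

major sixth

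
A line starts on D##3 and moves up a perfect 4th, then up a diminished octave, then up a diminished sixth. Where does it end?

Eb5

D##3 up a perfect fourth → G##3 (5 semitones).
Up a diminished octave from G##3: G#4 (11 semitones up).
Up a diminished sixth from G#4: Eb5 (7 semitones up).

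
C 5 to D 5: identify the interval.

C to D spans two letter names (C-D) — that makes it a second of some quality.
The major second spans 2 semitones, and C5 to D5 is exactly 2 semitones — so this is a major second.

major second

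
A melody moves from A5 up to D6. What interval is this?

perfect fourth

A to D spans four letter names (A-B-C-D) — that makes it a fourth of some quality.
A5 to D6 is 5 semitones, matching the perfect fourth exactly, so the quality is perfect.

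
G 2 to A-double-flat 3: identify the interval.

diminished ninth

G to A spans two letter names (G-A), plus an octave, so the interval is some kind of ninth.
A major ninth would be 14 semitones; G2 to Abb3 is 12, two semitones narrower, so the interval is diminished.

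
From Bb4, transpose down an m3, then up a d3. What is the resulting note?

Bb4 down a minor third → G4 (3 semitones).
G4 up a diminished third → Bbb4 (2 semitones).

Bbb4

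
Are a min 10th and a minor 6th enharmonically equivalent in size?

A minor tenth spans 15 semitones; a minor sixth spans 8 semitones. They differ by 7.

No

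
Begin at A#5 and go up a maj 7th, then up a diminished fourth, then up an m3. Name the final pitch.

E7

Up a major seventh from A#5: G##6 (11 semitones up).
Up a diminished fourth from G##6: C#7 (4 semitones up).
Up a minor third from C#7: E7 (3 semitones up).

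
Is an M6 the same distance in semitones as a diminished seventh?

Yes

A major sixth spans 9 semitones, and a diminished seventh also spans 9 semitones — they're enharmonic.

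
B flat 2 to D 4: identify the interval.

M10

B to D spans three letter names (B-C-D), plus an octave — that makes it a tenth of some quality.
Bb2 to D4 is 16 semitones, matching the major tenth exactly, so the quality is major.
(Equivalently, a compound major third: a major third plus an octave.)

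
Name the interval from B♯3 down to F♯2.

Descending from B#3 to F#2 is the same interval as ascending F#2 to B#3.
F to B spans four letter names (F-G-A-B), plus an octave: an eleventh.
A perfect eleventh would be 17 semitones; F#2 to B#3 is 18, one semitone wider, so the interval is augmented.
(Equivalently, a compound augmented fourth: an augmented fourth plus an octave.)

augmented eleventh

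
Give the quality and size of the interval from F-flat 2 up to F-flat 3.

F to F is the same letter name, plus an octave: an octave.
Fb2 to Fb3 is 12 semitones, matching the perfect octave exactly, so the quality is perfect.

perfect octave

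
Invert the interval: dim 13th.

First reduce the compound diminished thirteenth to its simple form, a diminished sixth.
Inverted interval numbers add to nine, so a sixth pairs with a third (6 + 3 = 9).
And diminished becomes augmented under inversion, so we get an augmented third.

augmented third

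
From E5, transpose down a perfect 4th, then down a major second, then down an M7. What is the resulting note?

Bb3

Down a perfect fourth from E5: B4 (5 semitones down).
A major second down from B4 is A4.
A4 down a major seventh → Bb3 (11 semitones).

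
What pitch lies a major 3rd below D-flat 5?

B-double-flat 4

Counting three letter names down from D lands on B.
A major third is 4 semitones; 4 semitones down from Db5 gives Bbb4.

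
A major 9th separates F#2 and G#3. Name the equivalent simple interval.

Subtracting seven from the interval number removes an octave: 9 − 7 = 2.
That makes a major ninth a compound major second — an octave plus a major second.

major second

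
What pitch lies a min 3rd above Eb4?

Gb4

Three letter names up from E: G.
A minor third is 3 semitones; 3 semitones up from Eb4 gives Gb4.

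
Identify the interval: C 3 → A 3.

M6

C to A spans six letter names (C-D-E-F-G-A) — that makes it a sixth of some quality.
The major sixth spans 9 semitones, and C3 to A3 is exactly 9 semitones — so this is a major sixth.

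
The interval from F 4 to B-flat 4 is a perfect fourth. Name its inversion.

The rule of nine gives the new number: 9 − 4 = 5, so a fourth becomes a fifth.
Quality inverts too: perfect stays perfect. That makes the inversion a perfect fifth.

perfect fifth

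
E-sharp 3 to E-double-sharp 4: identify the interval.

augmented 8th

E to E is the same letter name, plus an octave — that makes it an octave of some quality.
A perfect octave would be 12 semitones; E#3 to E##4 is 13, one semitone wider, so the interval is augmented.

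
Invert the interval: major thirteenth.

First reduce the compound major thirteenth to its simple form, a major sixth.
Inverted interval numbers add to nine, so a sixth pairs with a third (6 + 3 = 9).
Quality inverts too: major becomes minor. That makes the inversion a minor third.

minor 3rd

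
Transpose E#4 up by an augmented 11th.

Four letters up from E (plus an octave) reaches A.
Moving 18 semitones up from E#4 (the size of an augmented eleventh) reaches A##5.

A##5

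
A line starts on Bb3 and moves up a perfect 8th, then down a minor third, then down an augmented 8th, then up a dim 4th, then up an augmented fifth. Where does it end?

Bb3 up a perfect octave → Bb4 (12 semitones).
Down a minor third from Bb4: G4 (3 semitones down).
G4 down an augmented octave → Gb3 (13 semitones).
Gb3 up a diminished fourth → Cbb4 (4 semitones).
Up an augmented fifth from Cbb4: Gb4 (8 semitones up).

Gb4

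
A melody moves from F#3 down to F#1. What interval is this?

perfect 15th

Descending from F#3 to F#1 is the same interval as ascending F#1 to F#3.
F to F is the same letter name, plus 2 octaves, so the interval is some kind of fifteenth.
The perfect fifteenth spans 24 semitones, and F#1 to F#3 is exactly 24 semitones — so this is a perfect fifteenth.
(Equivalently, a compound perfect octave: a perfect octave plus an octave.)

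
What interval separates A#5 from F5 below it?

Descending from A#5 to F5 is the same interval as ascending F5 to A#5.
F to A spans three letter names (F-G-A), so the interval is some kind of third.
F5 to A#5 spans 5 semitones — one semitone wider than the major third (4) — giving an augmented third.

augmented third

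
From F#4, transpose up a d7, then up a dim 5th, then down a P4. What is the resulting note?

Up a diminished seventh from F#4: Eb5 (9 semitones up).
Eb5 up a diminished fifth → Bbb5 (6 semitones).
Down a perfect fourth from Bbb5: Fb5 (5 semitones down).

Fb5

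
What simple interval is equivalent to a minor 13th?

Take out an octave (7 from the number): 13 − 7 = 6.
Quality carries through unchanged, so the simple form is a minor sixth.

minor 6th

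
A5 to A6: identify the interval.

perfect octave

A to A is the same letter name, plus an octave: an octave.
Counting semitones, A5→A6 is 12, which is the perfect octave.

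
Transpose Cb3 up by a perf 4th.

Fb3

Counting four letter names up from C lands on F.
A perfect fourth is 5 semitones; 5 semitones up from Cb3 gives Fb3.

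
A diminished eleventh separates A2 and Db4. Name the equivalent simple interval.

diminished 4th

Take out an octave (7 from the number): 11 − 7 = 4.
So a diminished eleventh is an octave plus a diminished fourth. The quality is unchanged.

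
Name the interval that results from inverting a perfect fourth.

The rule of nine gives the new number: 9 − 4 = 5, so a fourth becomes a fifth.
And perfect stays perfect under inversion, so we get a perfect fifth.

perfect 5th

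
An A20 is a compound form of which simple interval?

Subtracting seven from the interval number removes an octave: 20 − 14 = 6.
So an augmented twentieth is 2 octaves plus an augmented sixth. The quality is unchanged.

augmented sixth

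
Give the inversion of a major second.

m7

The rule of nine gives the new number: 9 − 2 = 7, so a second becomes a seventh.
Quality inverts too: major becomes minor. That makes the inversion a minor seventh.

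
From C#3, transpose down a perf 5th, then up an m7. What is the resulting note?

C#3 down a perfect fifth → F#2 (7 semitones).
F#2 up a minor seventh → E3 (10 semitones).

E3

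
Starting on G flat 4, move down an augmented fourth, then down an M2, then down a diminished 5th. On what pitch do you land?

F flat 3

Down an augmented fourth from Gb4: Dbb4 (6 semitones down).
Dbb4 down a major second → Cbb4 (2 semitones).
Cbb4 down a diminished fifth → Fb3 (6 semitones).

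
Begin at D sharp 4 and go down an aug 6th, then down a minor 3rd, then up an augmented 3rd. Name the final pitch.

Down an augmented sixth from D#4: F3 (10 semitones down).
F3 down a minor third → D3 (3 semitones).
An augmented third up from D3 is F##3.

F double-sharp 3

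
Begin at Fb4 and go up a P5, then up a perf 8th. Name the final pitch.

Up a perfect fifth from Fb4: Cb5 (7 semitones up).
Cb5 up a perfect octave → Cb6 (12 semitones).

Cb6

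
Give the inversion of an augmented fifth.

diminished fourth

The rule of nine gives the new number: 9 − 5 = 4, so a fifth becomes a fourth.
The quality also flips — augmented becomes diminished — giving a diminished fourth.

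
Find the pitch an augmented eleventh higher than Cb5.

F6

Counting four letter names plus an octave up from C lands on F.
Moving 18 semitones up from Cb5 (the size of an augmented eleventh) reaches F6.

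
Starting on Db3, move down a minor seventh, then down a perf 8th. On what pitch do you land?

A minor seventh down from Db3 is Eb2.
Eb2 down a perfect octave → Eb1 (12 semitones).

Eb1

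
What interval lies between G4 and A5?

major 9th

G to A spans two letter names (G-A), plus an octave: a ninth.
The major ninth spans 14 semitones, and G4 to A5 is exactly 14 semitones — so this is a major ninth.
(Equivalently, a compound major second: a major second plus an octave.)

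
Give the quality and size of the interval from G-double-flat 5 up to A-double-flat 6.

G to A spans two letter names (G-A), plus an octave: a ninth.
Gbb5 to Abb6 is 14 semitones, matching the major ninth exactly, so the quality is major.
(Equivalently, a compound major second: a major second plus an octave.)

M9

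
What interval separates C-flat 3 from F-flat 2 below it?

perfect fifth

Descending from Cb3 to Fb2 is the same interval as ascending Fb2 to Cb3.
F to C spans five letter names (F-G-A-B-C), so the interval is some kind of fifth.
The perfect fifth spans 7 semitones, and Fb2 to Cb3 is exactly 7 semitones — so this is a perfect fifth.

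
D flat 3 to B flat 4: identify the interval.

major 13th

D to B spans six letter names (D-E-F-G-A-B), plus an octave: a thirteenth.
Counting semitones, Db3→Bb4 is 21, which is the major thirteenth.
(Equivalently, a compound major sixth: a major sixth plus an octave.)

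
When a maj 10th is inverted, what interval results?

minor 6th

First reduce the compound major tenth to its simple form, a major third.
Interval numbers invert to sum to nine: 3 + 6 = 9, so a third inverts to a sixth.
Quality inverts too: major becomes minor. That makes the inversion a minor sixth.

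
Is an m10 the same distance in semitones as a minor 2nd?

A minor tenth is 15 semitones but a minor second is 1 semitone — different sizes.

No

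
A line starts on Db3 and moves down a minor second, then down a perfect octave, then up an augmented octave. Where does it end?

Down a minor second from Db3: C3 (1 semitone down).
Down a perfect octave from C3: C2 (12 semitones down).
Up an augmented octave from C2: C#3 (13 semitones up).

C#3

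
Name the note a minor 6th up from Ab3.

Fb4

Counting six letter names up from A lands on F.
A minor sixth spans 8 semitones, so from Ab3 the target pitch is Fb4.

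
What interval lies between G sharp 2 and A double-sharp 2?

augmented second

G to A spans two letter names (G-A): a second.
G#2 to A##2 spans 3 semitones — one semitone wider than the major second (2) — giving an augmented second.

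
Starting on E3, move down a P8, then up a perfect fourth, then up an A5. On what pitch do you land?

E#3

Down a perfect octave from E3: E2 (12 semitones down).
Up a perfect fourth from E2: A2 (5 semitones up).
An augmented fifth up from A2 is E#3.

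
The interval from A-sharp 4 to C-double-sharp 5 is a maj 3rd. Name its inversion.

m6

Inverted interval numbers add to nine, so a third pairs with a sixth (3 + 6 = 9).
And major becomes minor under inversion, so we get a minor sixth.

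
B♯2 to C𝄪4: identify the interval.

major 9th

B to C spans two letter names (B-C), plus an octave: a ninth.
The major ninth spans 14 semitones, and B#2 to C##4 is exactly 14 semitones — so this is a major ninth.
(Equivalently, a compound major second: a major second plus an octave.)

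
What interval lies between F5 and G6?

M9

F to G spans two letter names (F-G), plus an octave — that makes it a ninth of some quality.
F5 to G6 is 14 semitones, matching the major ninth exactly, so the quality is major.
(Equivalently, a compound major second: a major second plus an octave.)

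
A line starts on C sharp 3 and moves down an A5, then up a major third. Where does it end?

A 2

C#3 down an augmented fifth → F2 (8 semitones).
Up a major third from F2: A2 (4 semitones up).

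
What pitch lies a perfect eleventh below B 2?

F sharp 1

The eleventh's letter: B down four letter names plus an octave → F.
A perfect eleventh is 17 semitones; 17 semitones down from B2 gives F#1.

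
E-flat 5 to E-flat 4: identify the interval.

Descending from Eb5 to Eb4 is the same interval as ascending Eb4 to Eb5.
E to E is the same letter name, plus an octave — that makes it an octave of some quality.
Eb4 to Eb5 is 12 semitones, matching the perfect octave exactly, so the quality is perfect.

perfect 8th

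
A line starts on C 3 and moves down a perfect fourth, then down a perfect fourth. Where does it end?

Down a perfect fourth from C3: G2 (5 semitones down).
Down a perfect fourth from G2: D2 (5 semitones down).

D 2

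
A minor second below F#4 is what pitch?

Counting two letter names down from F lands on E.
A minor second spans 1 semitone, so from F#4 the target pitch is E#4.

E#4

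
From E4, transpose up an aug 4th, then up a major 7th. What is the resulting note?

Up an augmented fourth from E4: A#4 (6 semitones up).
A#4 up a major seventh → G##5 (11 semitones).

G##5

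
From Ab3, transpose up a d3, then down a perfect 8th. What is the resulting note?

Ab3 up a diminished third → Cbb4 (2 semitones).
Cbb4 down a perfect octave → Cbb3 (12 semitones).

Cbb3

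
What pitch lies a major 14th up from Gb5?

Seven letters up from G (plus an octave) reaches F.
Moving 23 semitones up from Gb5 (the size of a major fourteenth) reaches F7.

F7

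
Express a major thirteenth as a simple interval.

Subtracting seven from the interval number removes an octave: 13 − 7 = 6.
That makes a major thirteenth a compound major sixth — an octave plus a major sixth.

major sixth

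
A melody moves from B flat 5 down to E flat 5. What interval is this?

Descending from Bb5 to Eb5 is the same interval as ascending Eb5 to Bb5.
E to B spans five letter names (E-F-G-A-B), so the interval is some kind of fifth.
Eb5 to Bb5 is 7 semitones, matching the perfect fifth exactly, so the quality is perfect.

P5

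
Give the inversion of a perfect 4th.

P5

Interval numbers invert to sum to nine: 4 + 5 = 9, so a fourth inverts to a fifth.
The quality also flips — perfect stays perfect — giving a perfect fifth.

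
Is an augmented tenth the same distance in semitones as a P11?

Yes

Both span 17 semitones: an augmented tenth and a perfect eleventh are the same chromatic distance.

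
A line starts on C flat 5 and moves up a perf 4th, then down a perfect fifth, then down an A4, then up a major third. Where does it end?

A perfect fourth up from Cb5 is Fb5.
Down a perfect fifth from Fb5: Bbb4 (7 semitones down).
An augmented fourth down from Bbb4 is Fbb4.
A major third up from Fbb4 is Abb4.

A double-flat 4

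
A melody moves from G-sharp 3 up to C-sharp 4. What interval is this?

G to C spans four letter names (G-A-B-C), so the interval is some kind of fourth.
Counting semitones, G#3→C#4 is 5, which is the perfect fourth.

perfect 4th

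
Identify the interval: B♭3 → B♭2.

perfect 8th

Descending from Bb3 to Bb2 is the same interval as ascending Bb2 to Bb3.
B to B is the same letter name, plus an octave: an octave.
The perfect octave spans 12 semitones, and Bb2 to Bb3 is exactly 12 semitones — so this is a perfect octave.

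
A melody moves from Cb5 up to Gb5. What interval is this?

C to G spans five letter names (C-D-E-F-G) — that makes it a fifth of some quality.
Cb5 to Gb5 is 7 semitones, matching the perfect fifth exactly, so the quality is perfect.

P5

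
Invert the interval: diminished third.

augmented sixth

The rule of nine gives the new number: 9 − 3 = 6, so a third becomes a sixth.
Quality inverts too: diminished becomes augmented. That makes the inversion an augmented sixth.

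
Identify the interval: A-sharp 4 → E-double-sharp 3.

Descending from A#4 to E##3 is the same interval as ascending E##3 to A#4.
E to A spans four letter names (E-F-G-A), plus an octave, so the interval is some kind of eleventh.
A perfect eleventh would be 17 semitones; E##3 to A#4 is 16, one semitone narrower, so the interval is diminished.
(Equivalently, a compound diminished fourth: a diminished fourth plus an octave.)

diminished 11th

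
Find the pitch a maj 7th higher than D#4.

C##5

Seven letter names up from D: C.
Moving 11 semitones up from D#4 (the size of a major seventh) reaches C##5.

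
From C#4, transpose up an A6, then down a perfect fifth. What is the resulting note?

D##4

An augmented sixth up from C#4 is A##4.
Down a perfect fifth from A##4: D##4 (7 semitones down).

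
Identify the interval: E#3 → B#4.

P12

E to B spans five letter names (E-F-G-A-B), plus an octave — that makes it a twelfth of some quality.
E#3 to B#4 is 19 semitones, matching the perfect twelfth exactly, so the quality is perfect.
(Equivalently, a compound perfect fifth: a perfect fifth plus an octave.)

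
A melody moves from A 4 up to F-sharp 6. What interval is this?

A to F spans six letter names (A-B-C-D-E-F), plus an octave, so the interval is some kind of thirteenth.
Counting semitones, A4→F#6 is 21, which is the major thirteenth.
(Equivalently, a compound major sixth: a major sixth plus an octave.)

M13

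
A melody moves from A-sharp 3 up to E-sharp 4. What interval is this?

P5

A to E spans five letter names (A-B-C-D-E): a fifth.
Counting semitones, A#3→E#4 is 7, which is the perfect fifth.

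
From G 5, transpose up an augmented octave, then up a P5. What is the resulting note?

An augmented octave up from G5 is G#6.
G#6 up a perfect fifth → D#7 (7 semitones).

D sharp 7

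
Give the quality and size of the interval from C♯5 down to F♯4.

P5

Descending from C#5 to F#4 is the same interval as ascending F#4 to C#5.
F to C spans five letter names (F-G-A-B-C) — that makes it a fifth of some quality.
The perfect fifth spans 7 semitones, and F#4 to C#5 is exactly 7 semitones — so this is a perfect fifth.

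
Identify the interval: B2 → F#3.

perfect fifth

B to F spans five letter names (B-C-D-E-F): a fifth.
B2 to F#3 is 7 semitones, matching the perfect fifth exactly, so the quality is perfect.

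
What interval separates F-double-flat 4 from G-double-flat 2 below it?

Descending from Fbb4 to Gbb2 is the same interval as ascending Gbb2 to Fbb4.
G to F spans seven letter names (G-A-B-C-D-E-F), plus an octave — that makes it a fourteenth of some quality.
At 22 semitones, Gbb2→Fbb4 falls one short of a major fourteenth: minor.
(Equivalently, a compound minor seventh: a minor seventh plus an octave.)

minor fourteenth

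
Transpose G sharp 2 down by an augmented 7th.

A flat 1

The seventh takes the letter from G down to A.
Moving 12 semitones down from G#2 (the size of an augmented seventh) reaches Ab1.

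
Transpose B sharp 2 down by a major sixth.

D sharp 2

Counting six letter names down from B lands on D.
A major sixth spans 9 semitones, so from B#2 the target pitch is D#2.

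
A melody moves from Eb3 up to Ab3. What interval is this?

P4

E to A spans four letter names (E-F-G-A) — that makes it a fourth of some quality.
The perfect fourth spans 5 semitones, and Eb3 to Ab3 is exactly 5 semitones — so this is a perfect fourth.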